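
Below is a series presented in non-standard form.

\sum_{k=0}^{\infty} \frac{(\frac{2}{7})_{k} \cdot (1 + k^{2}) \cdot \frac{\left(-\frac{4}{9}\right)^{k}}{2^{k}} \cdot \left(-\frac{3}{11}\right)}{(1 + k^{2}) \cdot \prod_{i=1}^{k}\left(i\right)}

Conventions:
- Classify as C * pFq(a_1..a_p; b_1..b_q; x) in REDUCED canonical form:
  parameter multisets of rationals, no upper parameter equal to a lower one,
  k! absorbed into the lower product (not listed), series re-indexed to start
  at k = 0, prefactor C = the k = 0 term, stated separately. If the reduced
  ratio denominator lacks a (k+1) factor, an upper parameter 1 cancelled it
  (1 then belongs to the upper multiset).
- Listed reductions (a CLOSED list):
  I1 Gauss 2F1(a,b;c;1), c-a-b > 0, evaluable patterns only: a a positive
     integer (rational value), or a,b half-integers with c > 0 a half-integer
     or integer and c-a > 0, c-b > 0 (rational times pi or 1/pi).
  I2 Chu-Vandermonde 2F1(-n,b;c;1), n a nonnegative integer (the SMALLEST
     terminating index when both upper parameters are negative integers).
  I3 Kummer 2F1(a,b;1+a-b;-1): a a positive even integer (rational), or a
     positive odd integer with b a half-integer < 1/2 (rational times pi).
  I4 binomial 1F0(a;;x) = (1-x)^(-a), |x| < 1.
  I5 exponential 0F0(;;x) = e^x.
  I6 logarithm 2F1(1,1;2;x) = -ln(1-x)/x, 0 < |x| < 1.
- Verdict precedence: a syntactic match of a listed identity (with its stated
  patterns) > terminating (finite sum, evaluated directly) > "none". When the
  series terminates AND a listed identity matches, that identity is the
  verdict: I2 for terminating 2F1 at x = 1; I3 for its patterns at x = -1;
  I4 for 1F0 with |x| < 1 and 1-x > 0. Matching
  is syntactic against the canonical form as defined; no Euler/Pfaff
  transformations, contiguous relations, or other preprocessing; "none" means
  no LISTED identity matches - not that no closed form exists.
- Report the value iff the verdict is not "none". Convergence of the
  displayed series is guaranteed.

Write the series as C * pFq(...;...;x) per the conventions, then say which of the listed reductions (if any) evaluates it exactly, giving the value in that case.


This is -\frac{3}{11} * 1F0(\frac{2}{7}; -; -\frac{2}{9}) in reduced canonical form. Verdict: this is binomial (I4) (the 1F0 binomial series: exponent -2/7, x = -\frac{2}{9}). Value: \left(-\frac{3}{11}\right) \cdot \left(\frac{11}{9}\right)^{-\frac{2}{7}}.

First insight: t_0 = -\frac{3}{11} here, and the product of the first k integers (prefactor -3/11) is k!.
Consecutive-term ratio: r(k) = -\frac{2}{9} * (k+\frac{2}{7}) / [(k+1)] - rational in k. x = -\frac{2}{9}; t_0 = -\frac{3}{11}; negate the roots.


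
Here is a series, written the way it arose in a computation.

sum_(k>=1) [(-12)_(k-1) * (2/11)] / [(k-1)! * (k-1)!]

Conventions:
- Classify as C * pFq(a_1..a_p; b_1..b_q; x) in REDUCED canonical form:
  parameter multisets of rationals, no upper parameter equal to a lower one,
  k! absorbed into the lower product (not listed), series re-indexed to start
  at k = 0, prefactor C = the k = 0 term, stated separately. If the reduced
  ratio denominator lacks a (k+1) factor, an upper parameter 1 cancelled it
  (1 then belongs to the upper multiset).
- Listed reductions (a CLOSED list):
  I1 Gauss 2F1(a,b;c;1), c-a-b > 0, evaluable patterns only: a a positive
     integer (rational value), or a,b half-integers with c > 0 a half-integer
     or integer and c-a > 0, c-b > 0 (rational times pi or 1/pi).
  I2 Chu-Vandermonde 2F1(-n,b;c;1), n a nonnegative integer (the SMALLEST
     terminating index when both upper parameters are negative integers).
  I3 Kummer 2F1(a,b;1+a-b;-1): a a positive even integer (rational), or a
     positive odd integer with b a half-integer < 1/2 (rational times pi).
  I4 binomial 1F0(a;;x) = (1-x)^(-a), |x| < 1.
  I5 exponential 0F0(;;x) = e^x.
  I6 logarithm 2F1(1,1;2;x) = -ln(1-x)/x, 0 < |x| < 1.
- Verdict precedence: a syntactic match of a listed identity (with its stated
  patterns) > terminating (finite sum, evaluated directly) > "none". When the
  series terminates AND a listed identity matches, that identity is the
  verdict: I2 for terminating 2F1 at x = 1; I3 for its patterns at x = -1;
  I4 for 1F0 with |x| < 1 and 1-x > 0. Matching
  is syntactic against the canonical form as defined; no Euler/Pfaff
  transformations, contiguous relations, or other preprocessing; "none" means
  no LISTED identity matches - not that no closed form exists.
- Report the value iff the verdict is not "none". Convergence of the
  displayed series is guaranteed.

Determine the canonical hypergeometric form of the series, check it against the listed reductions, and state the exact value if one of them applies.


This is 2/11 * 1F1(-12; 1; 1) in reduced canonical form. Verdict: terminating - no listed pattern fits, but -12 in the upper list cuts the series at k = 12; direct evaluation. Hence: 3086837/34214400.

First insight: from the first term 2/11: the denominator's factorial ratio (C = 2/11) is a lower Pochhammer.
Consecutive-term ratio: r(k) = 1 * (k-12) / [(k+1) (k+1)] - rational; roots negated = parameters, x = 1, C = 2/11.


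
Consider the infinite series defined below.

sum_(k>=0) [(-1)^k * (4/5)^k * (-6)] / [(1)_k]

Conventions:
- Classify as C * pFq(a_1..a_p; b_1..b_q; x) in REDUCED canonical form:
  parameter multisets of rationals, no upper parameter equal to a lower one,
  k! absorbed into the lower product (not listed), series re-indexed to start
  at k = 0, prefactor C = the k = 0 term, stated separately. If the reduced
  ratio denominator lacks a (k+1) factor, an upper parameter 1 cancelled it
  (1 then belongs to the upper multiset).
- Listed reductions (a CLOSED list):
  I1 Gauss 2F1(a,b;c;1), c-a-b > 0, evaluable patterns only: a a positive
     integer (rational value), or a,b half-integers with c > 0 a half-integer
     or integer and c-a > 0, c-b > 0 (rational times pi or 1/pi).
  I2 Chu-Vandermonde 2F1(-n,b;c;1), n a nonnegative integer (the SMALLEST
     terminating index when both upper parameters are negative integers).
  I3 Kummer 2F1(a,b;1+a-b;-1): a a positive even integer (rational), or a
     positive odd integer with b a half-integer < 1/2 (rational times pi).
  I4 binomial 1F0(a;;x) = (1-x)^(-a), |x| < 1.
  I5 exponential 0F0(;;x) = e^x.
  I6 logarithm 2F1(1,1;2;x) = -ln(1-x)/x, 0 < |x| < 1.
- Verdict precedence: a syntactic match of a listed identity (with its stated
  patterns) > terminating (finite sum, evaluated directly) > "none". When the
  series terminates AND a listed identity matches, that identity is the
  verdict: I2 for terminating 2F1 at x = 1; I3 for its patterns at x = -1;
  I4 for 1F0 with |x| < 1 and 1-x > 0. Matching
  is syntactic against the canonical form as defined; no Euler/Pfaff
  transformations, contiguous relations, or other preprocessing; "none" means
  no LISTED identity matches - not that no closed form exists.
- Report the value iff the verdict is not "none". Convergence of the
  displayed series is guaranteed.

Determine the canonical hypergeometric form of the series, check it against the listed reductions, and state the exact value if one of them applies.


x = -4/5 here; the reduced form reads 0F0, upper {-}, lower {-}, C = -6. Verdict: the I5 exponential reduction applies (the 0F0 exponential series at x = -4/5). Value: (-6) * e^(-4/5).

First insight: t_0 being -6, the (-1)^k factor (C = -6) folds into the argument's sign.
Step ratio: r(k) = (-4/5) * 1 / [(k+1)] - rational in k, leading ratio (-4/5); with t_0 = -6, classification follows.


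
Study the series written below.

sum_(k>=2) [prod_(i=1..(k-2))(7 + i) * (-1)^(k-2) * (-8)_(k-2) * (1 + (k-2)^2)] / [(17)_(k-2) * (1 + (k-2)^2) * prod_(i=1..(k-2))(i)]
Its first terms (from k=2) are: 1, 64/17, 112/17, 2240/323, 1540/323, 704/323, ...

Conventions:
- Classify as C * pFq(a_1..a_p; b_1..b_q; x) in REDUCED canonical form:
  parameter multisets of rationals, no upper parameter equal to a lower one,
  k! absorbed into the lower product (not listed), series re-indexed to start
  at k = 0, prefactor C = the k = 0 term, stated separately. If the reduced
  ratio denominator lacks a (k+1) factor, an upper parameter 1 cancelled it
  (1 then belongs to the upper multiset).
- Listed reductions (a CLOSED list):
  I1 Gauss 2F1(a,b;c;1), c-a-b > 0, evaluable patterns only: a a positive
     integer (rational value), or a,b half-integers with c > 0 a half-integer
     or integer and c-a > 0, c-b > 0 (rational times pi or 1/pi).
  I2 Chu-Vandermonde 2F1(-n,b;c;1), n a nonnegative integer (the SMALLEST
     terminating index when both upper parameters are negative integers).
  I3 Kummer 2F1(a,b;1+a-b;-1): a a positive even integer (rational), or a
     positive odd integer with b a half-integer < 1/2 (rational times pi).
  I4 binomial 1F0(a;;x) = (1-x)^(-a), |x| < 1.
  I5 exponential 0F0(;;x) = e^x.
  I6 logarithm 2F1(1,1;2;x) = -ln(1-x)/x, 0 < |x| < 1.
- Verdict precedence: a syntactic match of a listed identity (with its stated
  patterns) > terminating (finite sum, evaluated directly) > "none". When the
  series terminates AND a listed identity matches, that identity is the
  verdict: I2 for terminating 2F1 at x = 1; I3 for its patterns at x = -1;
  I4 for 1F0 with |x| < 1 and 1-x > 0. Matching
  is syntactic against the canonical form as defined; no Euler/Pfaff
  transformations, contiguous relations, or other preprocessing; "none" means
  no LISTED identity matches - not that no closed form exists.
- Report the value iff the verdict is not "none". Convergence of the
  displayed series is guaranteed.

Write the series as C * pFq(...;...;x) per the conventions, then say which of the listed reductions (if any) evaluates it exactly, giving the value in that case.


Key observation: x = (-1) and the running product (prefactor 1) telescopes to a rising factorial.
Ratio: r(k) = (-1) * (k-8) (k+8) / [(k+17) (k+1)] - rational in k, leading ratio (-1); with t_0 = 1, classification follows.

Reduced: x = -1, 2F1, upper = {-8, 8}, lower = {17}, C = 1. Verdict: this is Kummer's theorem (I3) (x = -1; c = 17 equals 1+a-b for upper {-8, 8}: listed pattern). Sum: 26.


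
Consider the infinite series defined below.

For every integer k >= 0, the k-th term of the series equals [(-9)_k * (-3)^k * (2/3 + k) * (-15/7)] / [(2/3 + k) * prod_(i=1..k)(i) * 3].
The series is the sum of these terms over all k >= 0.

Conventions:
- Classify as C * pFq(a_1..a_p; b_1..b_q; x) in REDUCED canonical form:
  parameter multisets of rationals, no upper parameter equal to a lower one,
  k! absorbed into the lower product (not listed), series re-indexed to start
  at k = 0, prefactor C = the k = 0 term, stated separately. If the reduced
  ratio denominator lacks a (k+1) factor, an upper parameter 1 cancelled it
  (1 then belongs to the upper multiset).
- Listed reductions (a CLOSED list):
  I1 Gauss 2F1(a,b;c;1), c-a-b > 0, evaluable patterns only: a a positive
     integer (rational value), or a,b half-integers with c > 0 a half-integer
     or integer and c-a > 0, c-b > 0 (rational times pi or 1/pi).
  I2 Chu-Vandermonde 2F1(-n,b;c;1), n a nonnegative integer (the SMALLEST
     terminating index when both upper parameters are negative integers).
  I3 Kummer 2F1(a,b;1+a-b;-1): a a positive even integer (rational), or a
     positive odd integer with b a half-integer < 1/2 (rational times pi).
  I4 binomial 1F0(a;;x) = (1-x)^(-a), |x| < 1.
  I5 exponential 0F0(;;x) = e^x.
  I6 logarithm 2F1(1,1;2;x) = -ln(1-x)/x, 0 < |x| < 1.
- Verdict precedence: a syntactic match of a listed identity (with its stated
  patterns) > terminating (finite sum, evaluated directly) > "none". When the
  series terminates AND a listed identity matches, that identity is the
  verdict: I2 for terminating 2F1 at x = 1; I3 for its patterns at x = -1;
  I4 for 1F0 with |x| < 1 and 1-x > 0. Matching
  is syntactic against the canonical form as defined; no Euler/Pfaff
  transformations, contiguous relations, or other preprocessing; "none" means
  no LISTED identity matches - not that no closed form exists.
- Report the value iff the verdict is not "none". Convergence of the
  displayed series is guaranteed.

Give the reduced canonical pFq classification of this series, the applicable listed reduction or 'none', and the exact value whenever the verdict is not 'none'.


Key step: t_0 being -5/7, the constant factors (C = -5/7) combine into one prefactor.
Term ratio: r(k) = (-3) * (k-9) / [(k+1)] - rational in k, leading ratio (-3); with t_0 = -5/7, classification follows.

Canonical form: C = -5/7 times 1F0 with upper {-9}, lower {-}, x = -3. Verdict: terminating. With -9 upstairs the series is a 10-term polynomial sum; evaluated term by term. Its exact value is -1310720/7.


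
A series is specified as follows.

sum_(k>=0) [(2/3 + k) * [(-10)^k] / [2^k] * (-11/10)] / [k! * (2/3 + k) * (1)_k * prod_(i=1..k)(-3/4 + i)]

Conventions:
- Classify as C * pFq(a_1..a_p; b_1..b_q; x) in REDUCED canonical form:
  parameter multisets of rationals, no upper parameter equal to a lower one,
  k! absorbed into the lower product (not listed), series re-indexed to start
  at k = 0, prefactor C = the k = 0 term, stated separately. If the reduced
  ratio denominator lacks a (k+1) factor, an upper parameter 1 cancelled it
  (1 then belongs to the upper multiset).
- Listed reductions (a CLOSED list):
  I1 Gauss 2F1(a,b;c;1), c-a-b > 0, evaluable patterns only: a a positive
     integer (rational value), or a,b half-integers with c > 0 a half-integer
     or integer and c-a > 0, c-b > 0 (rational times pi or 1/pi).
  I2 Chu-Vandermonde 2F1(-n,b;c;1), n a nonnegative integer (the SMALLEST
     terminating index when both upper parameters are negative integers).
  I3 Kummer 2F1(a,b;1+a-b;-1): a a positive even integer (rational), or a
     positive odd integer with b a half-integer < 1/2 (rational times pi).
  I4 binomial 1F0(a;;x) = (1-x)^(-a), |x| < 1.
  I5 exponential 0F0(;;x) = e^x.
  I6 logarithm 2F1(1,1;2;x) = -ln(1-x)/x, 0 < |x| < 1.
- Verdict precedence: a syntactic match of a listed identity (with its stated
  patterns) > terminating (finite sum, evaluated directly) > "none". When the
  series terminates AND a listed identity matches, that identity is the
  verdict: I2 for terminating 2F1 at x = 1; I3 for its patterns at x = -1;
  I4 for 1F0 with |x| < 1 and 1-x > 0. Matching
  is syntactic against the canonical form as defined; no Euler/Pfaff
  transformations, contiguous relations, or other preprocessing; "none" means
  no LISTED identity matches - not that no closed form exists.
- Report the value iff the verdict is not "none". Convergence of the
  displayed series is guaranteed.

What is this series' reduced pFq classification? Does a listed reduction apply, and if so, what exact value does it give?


Prefactor -11/10, argument -5: 0F2 with upper {-} over lower {1/4, 1}. Verdict: none. A 0F2 with upper {-} fits none of I1-I6 at x = -5; the sum runs forever.

First insight: with t_0 = -11/10, the two k-th powers (C = -11/10) combine into one argument.
Adjacent-term ratio: r(k) = (-5) * 1 / [(k+1/4) (k+1) (k+1)] ; factor over Q: parameters, x = (-5), and C = -11/10.


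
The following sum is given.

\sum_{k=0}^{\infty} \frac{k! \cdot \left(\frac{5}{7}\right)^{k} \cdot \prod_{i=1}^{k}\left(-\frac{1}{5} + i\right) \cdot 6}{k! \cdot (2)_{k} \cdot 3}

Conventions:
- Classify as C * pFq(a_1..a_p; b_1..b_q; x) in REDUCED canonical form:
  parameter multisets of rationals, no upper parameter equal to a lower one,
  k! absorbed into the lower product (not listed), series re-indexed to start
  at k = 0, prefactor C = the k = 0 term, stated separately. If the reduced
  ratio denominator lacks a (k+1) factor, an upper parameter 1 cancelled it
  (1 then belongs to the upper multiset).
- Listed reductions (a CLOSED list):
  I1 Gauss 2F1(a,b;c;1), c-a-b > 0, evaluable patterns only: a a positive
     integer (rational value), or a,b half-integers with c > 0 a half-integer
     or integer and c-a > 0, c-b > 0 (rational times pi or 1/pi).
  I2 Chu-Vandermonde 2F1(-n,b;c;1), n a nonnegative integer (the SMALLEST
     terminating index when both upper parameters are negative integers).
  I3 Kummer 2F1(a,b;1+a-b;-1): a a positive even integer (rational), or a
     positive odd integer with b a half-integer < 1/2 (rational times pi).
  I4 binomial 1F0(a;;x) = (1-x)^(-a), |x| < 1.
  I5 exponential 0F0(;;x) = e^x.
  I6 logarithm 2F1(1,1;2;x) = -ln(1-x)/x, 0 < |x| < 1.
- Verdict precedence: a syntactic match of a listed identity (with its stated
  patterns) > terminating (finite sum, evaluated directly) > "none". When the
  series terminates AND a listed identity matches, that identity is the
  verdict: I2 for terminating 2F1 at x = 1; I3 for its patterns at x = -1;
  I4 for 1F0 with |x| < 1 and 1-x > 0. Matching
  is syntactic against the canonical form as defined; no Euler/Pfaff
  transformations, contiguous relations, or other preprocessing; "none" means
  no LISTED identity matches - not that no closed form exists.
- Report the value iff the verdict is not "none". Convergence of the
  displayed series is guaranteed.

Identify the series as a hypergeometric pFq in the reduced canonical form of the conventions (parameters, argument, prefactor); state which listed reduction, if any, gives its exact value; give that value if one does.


Canonical form: C = 2 times 2F1 with upper {\frac{4}{5}, 1}, lower {2}, x = \frac{5}{7}. Verdict: none. Every listed pattern misses the 2F1 form at \frac{5}{7}, upper {\frac{4}{5}, 1}.

Structural cue: x = \frac{5}{7} and the running product (C = 2) telescopes to a rising factorial.
Step ratio: r(k) = \frac{5}{7} * (k+\frac{4}{5}) (k+1) / [(k+2) (k+1)] ; factor over Q: parameters, x = \frac{5}{7}, and C = 2.


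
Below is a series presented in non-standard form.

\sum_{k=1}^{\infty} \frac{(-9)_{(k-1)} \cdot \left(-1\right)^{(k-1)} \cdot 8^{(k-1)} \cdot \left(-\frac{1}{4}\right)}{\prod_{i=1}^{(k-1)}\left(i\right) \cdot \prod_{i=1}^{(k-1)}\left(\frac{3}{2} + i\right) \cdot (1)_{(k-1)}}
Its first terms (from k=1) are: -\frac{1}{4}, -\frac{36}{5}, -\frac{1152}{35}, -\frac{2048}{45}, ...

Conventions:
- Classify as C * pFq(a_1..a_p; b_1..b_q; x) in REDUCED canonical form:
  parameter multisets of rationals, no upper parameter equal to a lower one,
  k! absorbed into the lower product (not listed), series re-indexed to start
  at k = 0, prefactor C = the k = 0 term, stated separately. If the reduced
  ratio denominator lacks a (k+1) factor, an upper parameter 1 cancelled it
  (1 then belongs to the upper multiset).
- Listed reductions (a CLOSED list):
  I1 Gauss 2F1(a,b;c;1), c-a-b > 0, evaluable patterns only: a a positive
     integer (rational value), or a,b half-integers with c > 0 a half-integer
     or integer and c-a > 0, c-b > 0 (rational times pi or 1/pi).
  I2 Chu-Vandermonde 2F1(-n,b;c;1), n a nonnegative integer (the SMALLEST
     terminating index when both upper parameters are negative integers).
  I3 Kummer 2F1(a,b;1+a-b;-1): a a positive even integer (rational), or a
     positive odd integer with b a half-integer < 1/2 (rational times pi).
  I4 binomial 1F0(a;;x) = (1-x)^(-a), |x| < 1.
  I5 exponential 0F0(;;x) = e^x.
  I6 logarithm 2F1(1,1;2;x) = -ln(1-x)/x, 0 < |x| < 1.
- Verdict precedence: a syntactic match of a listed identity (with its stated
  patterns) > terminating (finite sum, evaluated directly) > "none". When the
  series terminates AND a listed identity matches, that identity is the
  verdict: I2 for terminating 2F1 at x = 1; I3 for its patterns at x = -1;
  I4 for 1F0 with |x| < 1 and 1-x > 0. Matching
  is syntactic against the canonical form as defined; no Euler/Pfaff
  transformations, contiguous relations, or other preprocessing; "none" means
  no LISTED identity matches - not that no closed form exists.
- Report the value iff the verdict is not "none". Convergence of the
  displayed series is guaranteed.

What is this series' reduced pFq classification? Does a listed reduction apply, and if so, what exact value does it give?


Key observation: with t_0 = -\frac{1}{4}, the product of the first k integers (C = -1/4, x = -8) is k!.
Ratio: r(k) = -8 * (k-9) / [(k+1) (k+\frac{5}{2}) (k+1)] - poly over poly, x = -8 from leading terms; C = -\frac{1}{4} at k = 0.

x = -8 here; the reduced form reads 1F2, upper {-9}, lower {1, \frac{5}{2}}, C = -\frac{1}{4}. Verdict: terminating. (-9)_k vanishes past k = 9, leaving a 10-term sum, computed directly. Value: -\frac{6110772684677231}{51972393973500}.


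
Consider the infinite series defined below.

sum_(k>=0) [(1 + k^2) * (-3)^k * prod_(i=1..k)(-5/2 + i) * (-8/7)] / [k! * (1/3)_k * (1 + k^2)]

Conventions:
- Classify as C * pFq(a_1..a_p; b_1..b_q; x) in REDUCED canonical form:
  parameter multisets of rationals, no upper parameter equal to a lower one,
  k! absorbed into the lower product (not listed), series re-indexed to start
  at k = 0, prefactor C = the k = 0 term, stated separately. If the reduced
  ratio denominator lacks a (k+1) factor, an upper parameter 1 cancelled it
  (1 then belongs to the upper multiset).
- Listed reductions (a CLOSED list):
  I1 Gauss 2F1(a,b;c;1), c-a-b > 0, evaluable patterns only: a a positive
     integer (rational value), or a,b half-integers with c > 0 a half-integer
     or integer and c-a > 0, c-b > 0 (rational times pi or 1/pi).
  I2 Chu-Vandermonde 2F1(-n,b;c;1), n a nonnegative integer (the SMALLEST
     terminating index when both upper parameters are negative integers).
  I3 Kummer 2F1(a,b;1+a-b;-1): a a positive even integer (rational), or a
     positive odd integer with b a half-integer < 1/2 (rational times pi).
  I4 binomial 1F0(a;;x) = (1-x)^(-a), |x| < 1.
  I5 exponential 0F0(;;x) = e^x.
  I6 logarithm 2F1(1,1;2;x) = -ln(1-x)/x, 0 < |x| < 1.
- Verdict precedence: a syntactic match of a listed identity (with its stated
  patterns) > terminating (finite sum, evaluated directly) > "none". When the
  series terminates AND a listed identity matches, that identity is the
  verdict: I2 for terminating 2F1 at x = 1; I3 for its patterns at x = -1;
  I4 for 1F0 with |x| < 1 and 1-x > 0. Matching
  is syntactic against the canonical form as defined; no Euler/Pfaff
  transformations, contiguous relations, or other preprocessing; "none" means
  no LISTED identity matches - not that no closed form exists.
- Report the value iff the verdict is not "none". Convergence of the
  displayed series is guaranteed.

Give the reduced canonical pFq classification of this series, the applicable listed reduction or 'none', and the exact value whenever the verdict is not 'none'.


First insight: t_0 being -8/7, the factor k^2 + 1 cancels (top and bottom), leaving prefactor -8/7.
Term ratio: r(k) = (-3) * (k-3/2) / [(k+1/3) (k+1)] - rational; roots negated = parameters, x = (-3), C = -8/7.

Reduced: x = -3, 1F1, upper = {-3/2}, lower = {1/3}, C = -8/7. Verdict: no listed reduction: x = -3 and upper {-3/2} fail every I1-I6 pattern.


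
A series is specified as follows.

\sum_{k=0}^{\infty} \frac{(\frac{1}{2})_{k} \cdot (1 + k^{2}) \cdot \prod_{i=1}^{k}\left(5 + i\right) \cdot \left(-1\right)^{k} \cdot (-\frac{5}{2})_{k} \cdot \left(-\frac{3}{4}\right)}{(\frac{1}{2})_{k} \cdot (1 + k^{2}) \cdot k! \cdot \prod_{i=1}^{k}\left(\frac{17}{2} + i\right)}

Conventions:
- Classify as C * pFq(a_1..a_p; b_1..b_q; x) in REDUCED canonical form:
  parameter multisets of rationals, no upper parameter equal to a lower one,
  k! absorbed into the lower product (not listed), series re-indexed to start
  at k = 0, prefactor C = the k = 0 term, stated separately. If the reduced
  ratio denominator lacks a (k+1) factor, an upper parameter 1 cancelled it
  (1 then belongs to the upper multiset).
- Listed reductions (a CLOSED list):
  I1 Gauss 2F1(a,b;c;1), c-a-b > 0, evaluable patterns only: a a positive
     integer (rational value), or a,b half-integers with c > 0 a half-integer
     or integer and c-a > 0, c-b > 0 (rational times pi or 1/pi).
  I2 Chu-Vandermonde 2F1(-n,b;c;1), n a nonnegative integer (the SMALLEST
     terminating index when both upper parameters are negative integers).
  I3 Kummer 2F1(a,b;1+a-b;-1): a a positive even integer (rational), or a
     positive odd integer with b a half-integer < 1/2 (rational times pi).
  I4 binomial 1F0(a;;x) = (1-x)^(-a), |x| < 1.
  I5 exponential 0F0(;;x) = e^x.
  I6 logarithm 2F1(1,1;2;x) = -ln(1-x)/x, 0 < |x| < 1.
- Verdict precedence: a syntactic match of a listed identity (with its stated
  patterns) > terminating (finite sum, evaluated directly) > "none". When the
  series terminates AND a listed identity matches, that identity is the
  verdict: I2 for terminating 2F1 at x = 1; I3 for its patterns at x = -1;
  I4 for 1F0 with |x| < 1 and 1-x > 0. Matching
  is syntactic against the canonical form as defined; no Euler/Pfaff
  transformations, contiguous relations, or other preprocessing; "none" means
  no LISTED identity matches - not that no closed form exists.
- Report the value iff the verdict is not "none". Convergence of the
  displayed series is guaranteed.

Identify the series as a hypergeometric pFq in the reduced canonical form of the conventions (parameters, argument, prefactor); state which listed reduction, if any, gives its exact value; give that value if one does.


Canonical form: C = -\frac{3}{4} times 2F1 with upper {-\frac{5}{2}, 6}, lower {\frac{19}{2}}, x = -1. Verdict (x = -1): the Kummer evaluation I3 applies (x = -1; c = \frac{19}{2} equals 1+a-b for upper {-\frac{5}{2}, 6}: listed pattern). Hence: -\frac{663}{256}.

Structural cue: t_0 being -\frac{3}{4}, the running product (prefactor -3/4) telescopes to a rising factorial.
Term ratio: r(k) = -1 * (k-\frac{5}{2}) (k+6) / [(k+\frac{19}{2}) (k+1)] - rational; roots negated = parameters, x = -1, C = -\frac{3}{4}.


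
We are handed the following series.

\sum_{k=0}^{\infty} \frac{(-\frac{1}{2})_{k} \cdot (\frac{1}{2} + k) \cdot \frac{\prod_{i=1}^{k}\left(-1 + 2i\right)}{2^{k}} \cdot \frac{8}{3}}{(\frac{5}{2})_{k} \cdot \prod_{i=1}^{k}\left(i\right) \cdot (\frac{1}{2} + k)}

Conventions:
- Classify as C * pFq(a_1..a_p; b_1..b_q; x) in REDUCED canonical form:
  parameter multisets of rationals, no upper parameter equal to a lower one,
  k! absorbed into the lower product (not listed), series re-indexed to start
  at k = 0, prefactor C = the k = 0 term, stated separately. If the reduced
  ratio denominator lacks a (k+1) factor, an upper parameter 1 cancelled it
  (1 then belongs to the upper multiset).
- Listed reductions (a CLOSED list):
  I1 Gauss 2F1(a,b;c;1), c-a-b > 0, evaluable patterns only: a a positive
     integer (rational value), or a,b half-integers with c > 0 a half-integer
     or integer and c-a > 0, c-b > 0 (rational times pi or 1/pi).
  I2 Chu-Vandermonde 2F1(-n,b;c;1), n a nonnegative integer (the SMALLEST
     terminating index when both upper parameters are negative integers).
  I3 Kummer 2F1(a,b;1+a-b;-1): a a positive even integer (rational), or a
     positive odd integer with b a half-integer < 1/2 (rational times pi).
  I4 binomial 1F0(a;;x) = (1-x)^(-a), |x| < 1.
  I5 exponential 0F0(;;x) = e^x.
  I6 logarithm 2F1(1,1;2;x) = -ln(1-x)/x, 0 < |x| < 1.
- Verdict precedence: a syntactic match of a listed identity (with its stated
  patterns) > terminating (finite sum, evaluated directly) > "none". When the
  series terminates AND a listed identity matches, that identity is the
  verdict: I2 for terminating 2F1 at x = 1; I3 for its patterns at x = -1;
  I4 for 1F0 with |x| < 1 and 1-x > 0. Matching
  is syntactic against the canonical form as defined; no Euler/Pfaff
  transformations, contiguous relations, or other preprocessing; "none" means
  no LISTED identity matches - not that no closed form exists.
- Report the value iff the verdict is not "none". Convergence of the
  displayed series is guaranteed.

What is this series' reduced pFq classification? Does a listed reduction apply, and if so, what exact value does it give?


Key step: t_0 = \frac{8}{3} here, and striking the common factor k + 1/2 reduces the term (C = 8/3, x = 1).
Consecutive-term ratio: r(k) = 1 * (k-\frac{1}{2}) (k+\frac{1}{2}) / [(k+\frac{5}{2}) (k+1)] - poly over poly, x = 1 from leading terms; C = \frac{8}{3} at k = 0.

Canonical form: C = \frac{8}{3} times 2F1 with upper {-\frac{1}{2}, \frac{1}{2}}, lower {\frac{5}{2}}, x = 1. Verdict: Gauss's theorem I1 (half-integer case) matches (x = 1; upper {-\frac{1}{2}, \frac{1}{2}} half-integers, c = \frac{5}{2} in the evaluable pattern). Sum: \frac{3}{4} \cdot \pi.


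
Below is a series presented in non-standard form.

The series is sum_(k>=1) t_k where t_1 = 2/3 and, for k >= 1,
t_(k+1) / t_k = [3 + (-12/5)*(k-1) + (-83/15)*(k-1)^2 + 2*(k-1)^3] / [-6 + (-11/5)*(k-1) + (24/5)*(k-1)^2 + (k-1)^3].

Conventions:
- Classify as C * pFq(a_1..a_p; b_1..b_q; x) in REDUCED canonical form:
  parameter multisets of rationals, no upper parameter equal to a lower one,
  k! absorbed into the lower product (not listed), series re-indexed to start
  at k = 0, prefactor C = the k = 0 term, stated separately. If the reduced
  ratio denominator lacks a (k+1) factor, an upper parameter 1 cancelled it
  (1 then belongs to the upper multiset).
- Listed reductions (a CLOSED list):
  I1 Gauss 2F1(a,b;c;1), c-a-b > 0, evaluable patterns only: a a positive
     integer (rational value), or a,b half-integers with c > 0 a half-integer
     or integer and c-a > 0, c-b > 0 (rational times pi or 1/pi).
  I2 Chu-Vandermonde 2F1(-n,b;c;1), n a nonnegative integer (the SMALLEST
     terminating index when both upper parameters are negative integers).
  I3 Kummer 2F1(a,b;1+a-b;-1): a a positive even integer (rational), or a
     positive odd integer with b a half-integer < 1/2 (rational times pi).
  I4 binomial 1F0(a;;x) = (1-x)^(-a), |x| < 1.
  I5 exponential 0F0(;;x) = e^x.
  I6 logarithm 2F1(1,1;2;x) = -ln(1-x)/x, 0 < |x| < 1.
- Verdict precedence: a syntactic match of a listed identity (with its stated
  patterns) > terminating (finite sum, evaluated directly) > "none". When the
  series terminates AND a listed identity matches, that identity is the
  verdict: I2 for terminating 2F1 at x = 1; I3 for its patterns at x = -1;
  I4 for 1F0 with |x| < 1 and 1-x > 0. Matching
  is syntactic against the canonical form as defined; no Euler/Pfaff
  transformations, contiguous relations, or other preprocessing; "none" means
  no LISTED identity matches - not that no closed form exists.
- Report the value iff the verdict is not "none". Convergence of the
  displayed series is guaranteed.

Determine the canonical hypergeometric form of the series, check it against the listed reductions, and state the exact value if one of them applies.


With C = 2/3: the canonical form is 3F2(-3, -3/5, 5/6; -6/5, 5; 2). Verdict: terminating. (-3)_k vanishes past k = 3, leaving a 4-term sum, computed directly. Its exact value is 115/972.

Key step: with t_0 = 2/3, factor the ratio over Q (C = 2/3, x = 2): negated roots = parameters.
Consecutive-term ratio: r(k) = 2 * (k-3) (k-3/5) (k+5/6) / [(k-6/5) (k+5) (k+1)] ; factor over Q: parameters, x = 2, and C = 2/3.


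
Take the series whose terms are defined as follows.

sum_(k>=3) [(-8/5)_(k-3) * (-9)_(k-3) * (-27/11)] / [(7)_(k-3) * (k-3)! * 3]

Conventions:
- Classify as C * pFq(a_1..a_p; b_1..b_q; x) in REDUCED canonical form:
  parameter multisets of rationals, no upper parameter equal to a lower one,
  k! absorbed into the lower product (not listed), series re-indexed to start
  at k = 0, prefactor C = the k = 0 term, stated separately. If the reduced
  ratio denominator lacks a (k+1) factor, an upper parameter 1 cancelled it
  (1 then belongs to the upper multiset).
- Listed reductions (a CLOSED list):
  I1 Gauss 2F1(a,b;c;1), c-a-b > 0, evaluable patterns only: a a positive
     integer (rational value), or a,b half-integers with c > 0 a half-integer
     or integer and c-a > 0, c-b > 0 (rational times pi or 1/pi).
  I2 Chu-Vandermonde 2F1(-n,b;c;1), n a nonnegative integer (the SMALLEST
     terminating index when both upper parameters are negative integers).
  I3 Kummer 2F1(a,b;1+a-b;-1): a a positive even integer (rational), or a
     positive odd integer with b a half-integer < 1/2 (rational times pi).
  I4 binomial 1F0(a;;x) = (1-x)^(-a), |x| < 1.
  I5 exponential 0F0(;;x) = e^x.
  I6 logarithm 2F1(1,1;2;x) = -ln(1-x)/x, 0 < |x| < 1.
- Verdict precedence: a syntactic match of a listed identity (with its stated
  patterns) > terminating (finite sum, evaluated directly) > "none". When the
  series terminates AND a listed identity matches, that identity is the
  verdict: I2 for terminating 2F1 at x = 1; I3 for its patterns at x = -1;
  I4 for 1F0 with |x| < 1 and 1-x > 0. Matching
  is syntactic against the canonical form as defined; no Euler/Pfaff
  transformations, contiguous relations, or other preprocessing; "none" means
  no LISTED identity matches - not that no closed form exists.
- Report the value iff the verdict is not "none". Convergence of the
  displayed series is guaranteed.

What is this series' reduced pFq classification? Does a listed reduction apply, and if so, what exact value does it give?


At argument 1: a 2F1 with upper {-9, -8/5}, lower {7}, scaled by C = -9/11. Verdict: this is the Chu-Vandermonde identity I2 (terminating 2F1 at x = 1 with n = 9, b = -8/5, c = 7). Hence: -122536282914/41357421875.

The tell: with t_0 = -9/11, the constant factors (prefactor -9/11) combine into one prefactor.
Adjacent-term ratio: r(k) = 1 * (k-9) (k-8/5) / [(k+7) (k+1)] - rational; roots negated = parameters, x = 1, C = -9/11.


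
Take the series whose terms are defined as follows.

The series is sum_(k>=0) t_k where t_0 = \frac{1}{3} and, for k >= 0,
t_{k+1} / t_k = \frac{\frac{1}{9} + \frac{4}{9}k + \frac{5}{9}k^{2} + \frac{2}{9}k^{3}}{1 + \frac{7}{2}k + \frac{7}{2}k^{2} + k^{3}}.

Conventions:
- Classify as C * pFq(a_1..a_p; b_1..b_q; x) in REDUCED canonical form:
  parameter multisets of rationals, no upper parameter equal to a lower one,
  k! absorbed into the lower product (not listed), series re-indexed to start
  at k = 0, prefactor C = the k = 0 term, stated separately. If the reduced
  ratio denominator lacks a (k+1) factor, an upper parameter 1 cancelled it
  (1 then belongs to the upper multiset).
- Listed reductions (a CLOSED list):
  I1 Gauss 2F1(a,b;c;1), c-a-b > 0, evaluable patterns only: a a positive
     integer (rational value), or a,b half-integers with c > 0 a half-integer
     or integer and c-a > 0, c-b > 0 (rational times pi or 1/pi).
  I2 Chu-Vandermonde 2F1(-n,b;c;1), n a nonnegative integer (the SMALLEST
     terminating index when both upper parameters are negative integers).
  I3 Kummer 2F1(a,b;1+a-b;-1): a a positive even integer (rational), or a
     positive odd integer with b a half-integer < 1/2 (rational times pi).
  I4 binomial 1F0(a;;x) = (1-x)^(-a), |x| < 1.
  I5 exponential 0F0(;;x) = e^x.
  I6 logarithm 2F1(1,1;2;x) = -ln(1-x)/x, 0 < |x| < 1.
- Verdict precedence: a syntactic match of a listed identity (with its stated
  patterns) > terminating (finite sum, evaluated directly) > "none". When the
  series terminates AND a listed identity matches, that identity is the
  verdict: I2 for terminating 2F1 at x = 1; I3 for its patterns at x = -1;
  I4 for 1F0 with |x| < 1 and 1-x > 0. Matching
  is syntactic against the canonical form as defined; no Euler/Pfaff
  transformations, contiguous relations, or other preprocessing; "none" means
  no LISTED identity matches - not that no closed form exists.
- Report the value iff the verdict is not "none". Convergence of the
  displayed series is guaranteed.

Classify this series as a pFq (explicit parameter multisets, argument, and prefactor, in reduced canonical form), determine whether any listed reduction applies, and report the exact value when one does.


Structural cue: from the first term \frac{1}{3}: factor the ratio over Q (C = 1/3, x = 2/9): negated roots = parameters.
Ratio: r(k) = \frac{2}{9} * (k+1) (k+1) / [(k+2) (k+1)] - poly over poly, x = \frac{2}{9} from leading terms; C = \frac{1}{3} at k = 0.

At argument \frac{2}{9}: a 2F1 with upper {1, 1}, lower {2}, scaled by C = \frac{1}{3}. Verdict: the logarithmic series (I6) fires (the logarithm: parameters (1,1;2), x = \frac{2}{9}). Exact value: \left(-\frac{3}{2}\right) \cdot \ln\left(\frac{7}{9}\right).


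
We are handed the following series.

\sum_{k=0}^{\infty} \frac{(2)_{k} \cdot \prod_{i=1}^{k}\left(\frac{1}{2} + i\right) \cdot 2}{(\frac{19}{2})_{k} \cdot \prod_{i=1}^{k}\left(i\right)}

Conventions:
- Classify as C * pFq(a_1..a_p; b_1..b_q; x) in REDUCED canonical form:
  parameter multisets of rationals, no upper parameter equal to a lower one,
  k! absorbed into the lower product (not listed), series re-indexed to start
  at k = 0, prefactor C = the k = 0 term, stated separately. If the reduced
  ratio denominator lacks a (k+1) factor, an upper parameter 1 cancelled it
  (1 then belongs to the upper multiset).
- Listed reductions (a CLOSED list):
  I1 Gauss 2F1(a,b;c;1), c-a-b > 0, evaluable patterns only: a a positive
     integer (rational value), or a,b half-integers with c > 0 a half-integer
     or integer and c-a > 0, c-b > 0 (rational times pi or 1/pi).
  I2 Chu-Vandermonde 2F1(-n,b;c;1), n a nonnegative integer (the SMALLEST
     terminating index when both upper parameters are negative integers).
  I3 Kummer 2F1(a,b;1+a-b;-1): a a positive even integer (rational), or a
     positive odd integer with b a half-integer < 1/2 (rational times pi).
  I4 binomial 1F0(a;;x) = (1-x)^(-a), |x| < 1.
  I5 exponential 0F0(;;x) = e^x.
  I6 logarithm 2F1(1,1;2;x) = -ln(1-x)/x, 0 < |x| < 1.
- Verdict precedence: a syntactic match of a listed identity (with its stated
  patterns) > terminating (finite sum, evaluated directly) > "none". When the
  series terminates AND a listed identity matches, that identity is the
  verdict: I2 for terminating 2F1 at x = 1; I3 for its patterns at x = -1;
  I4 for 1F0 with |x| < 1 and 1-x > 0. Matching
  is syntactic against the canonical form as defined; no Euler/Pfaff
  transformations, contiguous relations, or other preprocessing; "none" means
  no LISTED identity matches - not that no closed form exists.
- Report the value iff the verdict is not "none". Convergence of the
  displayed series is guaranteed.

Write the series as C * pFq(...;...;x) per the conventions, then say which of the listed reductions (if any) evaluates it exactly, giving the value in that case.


At argument 1: a 2F1 with upper {\frac{3}{2}, 2}, lower {\frac{19}{2}}, scaled by C = 2. Verdict (x = 1): Gauss (I1, integer-parameter pattern) applies (x = 1: the Gamma ratio telescopes since c-a-b = 6 > 0 and a = 2 in Z>0). Its exact value is \frac{85}{28}.

The tell: t_0 being 2, the running product (C = 2) telescopes to a rising factorial.
Consecutive-term ratio: r(k) = 1 * (k+\frac{3}{2}) (k+2) / [(k+\frac{19}{2}) (k+1)] - rational; roots negated = parameters, x = 1, C = 2.


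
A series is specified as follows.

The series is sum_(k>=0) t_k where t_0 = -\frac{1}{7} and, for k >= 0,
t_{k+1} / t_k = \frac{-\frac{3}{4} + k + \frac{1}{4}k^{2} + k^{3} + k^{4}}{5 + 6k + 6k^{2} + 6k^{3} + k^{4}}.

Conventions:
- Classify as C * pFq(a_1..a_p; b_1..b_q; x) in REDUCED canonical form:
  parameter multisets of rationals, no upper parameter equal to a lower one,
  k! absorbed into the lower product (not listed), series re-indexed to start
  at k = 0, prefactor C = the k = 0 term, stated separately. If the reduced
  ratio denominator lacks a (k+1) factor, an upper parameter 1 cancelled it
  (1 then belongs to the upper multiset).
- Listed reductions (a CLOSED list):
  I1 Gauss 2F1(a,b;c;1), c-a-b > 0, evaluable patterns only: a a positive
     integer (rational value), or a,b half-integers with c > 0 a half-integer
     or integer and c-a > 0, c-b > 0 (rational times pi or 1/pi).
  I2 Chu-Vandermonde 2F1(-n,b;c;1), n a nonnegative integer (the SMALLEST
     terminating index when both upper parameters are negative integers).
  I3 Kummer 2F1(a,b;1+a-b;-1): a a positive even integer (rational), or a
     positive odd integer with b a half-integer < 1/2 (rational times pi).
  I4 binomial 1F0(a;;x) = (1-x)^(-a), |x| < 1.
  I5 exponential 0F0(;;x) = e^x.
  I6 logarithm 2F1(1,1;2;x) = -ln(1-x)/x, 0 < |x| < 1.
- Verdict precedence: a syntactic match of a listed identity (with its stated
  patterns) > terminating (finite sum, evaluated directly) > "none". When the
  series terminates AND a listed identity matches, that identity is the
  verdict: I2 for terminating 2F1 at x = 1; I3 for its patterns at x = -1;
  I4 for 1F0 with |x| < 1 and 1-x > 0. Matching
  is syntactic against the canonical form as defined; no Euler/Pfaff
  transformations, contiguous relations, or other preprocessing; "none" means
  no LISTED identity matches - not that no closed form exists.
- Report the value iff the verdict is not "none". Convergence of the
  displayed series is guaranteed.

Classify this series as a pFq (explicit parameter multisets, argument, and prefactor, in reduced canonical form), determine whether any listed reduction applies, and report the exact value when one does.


This is -\frac{1}{7} * 2F1(-\frac{1}{2}, \frac{3}{2}; 5; 1) in reduced canonical form. Verdict: Gauss (I1, half-integer pattern) applies (x = 1; upper {-\frac{1}{2}, \frac{3}{2}} half-integers, c = 5 in the evaluable pattern). Value: \left(-\frac{4096}{11025}\right) / \pi.

The tell: t_0 being -\frac{1}{7}, factor the ratio over Q (prefactor -1/7): negated roots = parameters.
Step ratio: r(k) = 1 * (k-\frac{1}{2}) (k+\frac{3}{2}) / [(k+5) (k+1)] ; factor over Q: parameters, x = 1, and C = -\frac{1}{7}.
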